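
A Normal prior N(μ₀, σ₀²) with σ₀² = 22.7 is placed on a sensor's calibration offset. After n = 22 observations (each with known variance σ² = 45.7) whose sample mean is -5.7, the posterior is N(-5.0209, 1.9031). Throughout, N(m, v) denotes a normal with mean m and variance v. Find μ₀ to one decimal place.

The posterior mean is a precision-weighted average: μ_n = (τ₀μ₀ + τ_data·x̄)/(τ₀+τ_data), with τ₀=1/σ₀² and τ_data=n/σ².
Here τ₀ = 1/22.7 = 0.044053 and τ_data = 22/45.7 = 0.481400, so τ_n = 0.525453.
Rearranging for μ₀: μ₀ = (μ_n·τ_n − τ_data·x̄)/τ₀ = (-5.0209·0.525453 − 0.481400·-5.7) / 0.044053 = 0.105733/0.044053 ≈ 2.4.

μ₀ = 2.4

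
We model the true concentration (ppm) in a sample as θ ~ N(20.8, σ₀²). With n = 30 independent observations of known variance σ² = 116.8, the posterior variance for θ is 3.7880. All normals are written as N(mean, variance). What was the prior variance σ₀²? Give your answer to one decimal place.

σ₀² = 140.0

Posterior precision equals prior precision plus data precision: 1/σ_n² = 1/σ₀² + n/σ².
So 1/σ₀² = 1/3.7880 − 30/116.8 = 0.263992 − 0.256849 = 0.007143.
Hence σ₀² = 1/0.007143 ≈ 140.0.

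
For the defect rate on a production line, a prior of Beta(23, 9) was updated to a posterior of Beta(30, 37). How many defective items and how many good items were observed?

7 defective items and 28 good items

Beta is conjugate to the binomial likelihood: posterior = Beta(a+s, b+f).
So s = 30 − 23 = 7 and f = 37 − 9 = 28.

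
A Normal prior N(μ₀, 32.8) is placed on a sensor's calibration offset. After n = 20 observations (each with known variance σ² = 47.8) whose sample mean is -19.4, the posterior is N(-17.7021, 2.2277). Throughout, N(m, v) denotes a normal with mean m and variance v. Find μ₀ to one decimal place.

μ₀ = 5.6

With known observation variance, the Normal–Normal posterior has precision τ_n = τ₀ + n/σ² and mean μ_n = (τ₀μ₀ + (n/σ²)x̄)/τ_n.
Here τ₀ = 1/32.8 = 0.030488 and τ_data = 20/47.8 = 0.418410, so τ_n = 0.448898.
Rearranging for μ₀: μ₀ = (μ_n·τ_n − τ_data·x̄)/τ₀ = (-17.7021·0.448898 − 0.418410·-19.4) / 0.030488 = 0.170717/0.030488 ≈ 5.6.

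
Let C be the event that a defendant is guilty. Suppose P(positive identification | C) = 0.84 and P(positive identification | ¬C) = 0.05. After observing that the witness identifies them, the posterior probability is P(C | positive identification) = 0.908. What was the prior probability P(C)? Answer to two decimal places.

Bayes' rule in odds form gives O(C|E) = O(C)·[P(E|C)/P(E|¬C)], hence O(C) = O(C|E)/LR.
Posterior odds = 0.908/(1−0.908) = 9.8696. LR = 0.84/0.05 = 16.8000.
Prior odds = 9.8696/16.8000 = 0.5875, so P(C) = 0.5875/(1+0.5875) ≈ 0.37.

P(C) = 0.37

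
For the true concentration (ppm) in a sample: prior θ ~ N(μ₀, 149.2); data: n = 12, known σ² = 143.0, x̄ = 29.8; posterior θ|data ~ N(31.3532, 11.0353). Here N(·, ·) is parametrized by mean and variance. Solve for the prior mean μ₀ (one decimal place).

With known observation variance, the Normal–Normal posterior has precision τ_n = τ₀ + n/σ² and mean μ_n = (τ₀μ₀ + (n/σ²)x̄)/τ_n.
Here τ₀ = 1/149.2 = 0.006702 and τ_data = 12/143.0 = 0.083916, so τ_n = 0.090618.
Rearranging for μ₀: μ₀ = (μ_n·τ_n − τ_data·x̄)/τ₀ = (31.3532·0.090618 − 0.083916·29.8) / 0.006702 = 0.340467/0.006702 ≈ 50.8.

μ₀ = 50.8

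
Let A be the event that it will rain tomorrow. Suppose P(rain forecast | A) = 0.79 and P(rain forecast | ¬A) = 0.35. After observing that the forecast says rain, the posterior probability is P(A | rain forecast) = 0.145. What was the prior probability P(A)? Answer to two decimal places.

Bayes' rule in odds form gives O(A|E) = O(A)·[P(E|A)/P(E|¬A)], hence O(A) = O(A|E)/LR.
Posterior odds = 0.145/(1−0.145) = 0.1696. LR = 0.79/0.35 = 2.2571.
Prior odds = 0.1696/2.2571 = 0.0751, so P(A) = 0.0751/(1+0.0751) ≈ 0.07.

P(A) = 0.07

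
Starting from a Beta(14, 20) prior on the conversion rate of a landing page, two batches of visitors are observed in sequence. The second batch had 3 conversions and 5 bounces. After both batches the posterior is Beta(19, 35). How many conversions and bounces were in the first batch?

2 conversions and 10 bounces

Because Beta–binomial updating is additive in the counts, the combined data contributed (α_post−α_prior, β_post−β_prior) successes and failures.
Total across both batches: 19−14=5 conversions, 35−20=15 bounces.
Subtract the second batch: 5−3=2 conversions and 15−5=10 bounces.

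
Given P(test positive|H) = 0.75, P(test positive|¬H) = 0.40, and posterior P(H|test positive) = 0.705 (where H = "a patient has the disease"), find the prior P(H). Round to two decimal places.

P(H) = 0.56

In odds form, posterior odds = prior odds × likelihood ratio, so prior odds = posterior odds ÷ LR.
Posterior odds = 0.705/(1−0.705) = 2.3898. LR = 0.75/0.40 = 1.8750.
Prior odds = 2.3898/1.8750 = 1.2746, so P(H) = 1.2746/(1+1.2746) ≈ 0.56.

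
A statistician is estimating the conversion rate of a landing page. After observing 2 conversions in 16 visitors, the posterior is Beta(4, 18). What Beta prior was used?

A Beta(a, b) prior with s successes and f failures in binomial data gives a Beta(a+s, b+f) posterior.
So a = 4 − 2 = 2 and b = 18 − 14 = 4.

Beta(2, 4)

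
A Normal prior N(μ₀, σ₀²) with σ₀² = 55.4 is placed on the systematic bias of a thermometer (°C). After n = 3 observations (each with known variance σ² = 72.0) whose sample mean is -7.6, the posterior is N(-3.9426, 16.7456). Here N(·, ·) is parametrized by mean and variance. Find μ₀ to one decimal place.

μ₀ = 4.5

With known observation variance, the Normal–Normal posterior has precision τ_n = τ₀ + n/σ² and mean μ_n = (τ₀μ₀ + (n/σ²)x̄)/τ_n.
Here τ₀ = 1/55.4 = 0.018051 and τ_data = 3/72.0 = 0.041667, so τ_n = 0.059718.
Rearranging for μ₀: μ₀ = (μ_n·τ_n − τ_data·x̄)/τ₀ = (-3.9426·0.059718 − 0.041667·-7.6) / 0.018051 = 0.081225/0.018051 ≈ 4.5.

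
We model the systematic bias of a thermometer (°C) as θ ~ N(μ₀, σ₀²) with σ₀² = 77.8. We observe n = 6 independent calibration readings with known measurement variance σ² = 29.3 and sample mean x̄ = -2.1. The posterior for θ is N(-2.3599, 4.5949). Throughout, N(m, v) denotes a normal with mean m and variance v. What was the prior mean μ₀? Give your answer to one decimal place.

The posterior mean is a precision-weighted average: μ_n = (τ₀μ₀ + τ_data·x̄)/(τ₀+τ_data), with τ₀=1/σ₀² and τ_data=n/σ².
Here τ₀ = 1/77.8 = 0.012853 and τ_data = 6/29.3 = 0.204778, so τ_n = 0.217631.
Rearranging for μ₀: μ₀ = (μ_n·τ_n − τ_data·x̄)/τ₀ = (-2.3599·0.217631 − 0.204778·-2.1) / 0.012853 = -0.083554/0.012853 ≈ -6.5.

μ₀ = -6.5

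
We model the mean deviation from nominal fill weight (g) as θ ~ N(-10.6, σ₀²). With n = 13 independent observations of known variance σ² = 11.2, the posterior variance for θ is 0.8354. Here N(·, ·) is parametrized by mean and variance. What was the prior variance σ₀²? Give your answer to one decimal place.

σ₀² = 27.5

For the Normal–Normal model with known σ², precisions add: τ_n = τ₀ + n/σ².
So 1/σ₀² = 1/0.8354 − 13/11.2 = 1.197031 − 1.160714 = 0.036317.
Hence σ₀² = 1/0.036317 ≈ 27.5.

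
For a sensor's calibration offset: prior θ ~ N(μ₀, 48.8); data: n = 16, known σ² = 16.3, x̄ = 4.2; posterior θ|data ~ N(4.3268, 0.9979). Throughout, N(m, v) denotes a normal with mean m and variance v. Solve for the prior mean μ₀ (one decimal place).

With known observation variance, the Normal–Normal posterior has precision τ_n = τ₀ + n/σ² and mean μ_n = (τ₀μ₀ + (n/σ²)x̄)/τ_n.
Here τ₀ = 1/48.8 = 0.020492 and τ_data = 16/16.3 = 0.981595, so τ_n = 1.002087.
Rearranging for μ₀: μ₀ = (μ_n·τ_n − τ_data·x̄)/τ₀ = (4.3268·1.002087 − 0.981595·4.2) / 0.020492 = 0.213131/0.020492 ≈ 10.4.

μ₀ = 10.4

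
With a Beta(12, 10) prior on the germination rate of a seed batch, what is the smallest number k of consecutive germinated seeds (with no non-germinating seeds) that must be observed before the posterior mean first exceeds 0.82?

k = 34

After k germinated seeds and 0 non-germinating seeds the posterior is Beta(12+k, 10), with mean (12+k)/(12+10+k).
Set (12+k)/(22+k) > 0.82 and solve: k > (0.82·22 − 12)/(1 − 0.82) = 33.556.
The smallest integer exceeding 33.556 is 34, and checking k=34: (46)/(56) = 0.8214 > 0.82.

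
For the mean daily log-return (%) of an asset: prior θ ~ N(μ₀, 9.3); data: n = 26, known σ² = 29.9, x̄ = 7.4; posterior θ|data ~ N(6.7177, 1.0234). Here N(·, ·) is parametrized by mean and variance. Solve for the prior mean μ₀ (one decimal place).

With known observation variance, the Normal–Normal posterior has precision τ_n = τ₀ + n/σ² and mean μ_n = (τ₀μ₀ + (n/σ²)x̄)/τ_n.
Here τ₀ = 1/9.3 = 0.107527 and τ_data = 26/29.9 = 0.869565, so τ_n = 0.977092.
Rearranging for μ₀: μ₀ = (μ_n·τ_n − τ_data·x̄)/τ₀ = (6.7177·0.977092 − 0.869565·7.4) / 0.107527 = 0.129030/0.107527 ≈ 1.2.

μ₀ = 1.2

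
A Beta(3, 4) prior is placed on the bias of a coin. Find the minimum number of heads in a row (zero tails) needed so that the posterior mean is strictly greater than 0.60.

k = 4

After k heads and 0 tails the posterior is Beta(3+k, 4), with mean (3+k)/(3+4+k).
Set (3+k)/(7+k) > 0.60 and solve: k > (0.60·7 − 3)/(1 − 0.60) = 3.000.
The smallest integer exceeding 3.000 is 4.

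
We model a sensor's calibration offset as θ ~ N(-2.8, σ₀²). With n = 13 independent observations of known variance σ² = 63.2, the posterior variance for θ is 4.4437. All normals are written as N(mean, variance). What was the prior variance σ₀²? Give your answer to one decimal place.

σ₀² = 51.7

Posterior precision equals prior precision plus data precision: 1/σ_n² = 1/σ₀² + n/σ².
So 1/σ₀² = 1/4.4437 − 13/63.2 = 0.225038 − 0.205696 = 0.019342.
Hence σ₀² = 1/0.019342 ≈ 51.7.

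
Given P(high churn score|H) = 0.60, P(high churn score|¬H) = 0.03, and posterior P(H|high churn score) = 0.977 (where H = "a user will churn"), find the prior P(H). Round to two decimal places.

P(H) = 0.68

Bayes' rule in odds form gives O(H|E) = O(H)·[P(E|H)/P(E|¬H)], hence O(H) = O(H|E)/LR.
Posterior odds = 0.977/(1−0.977) = 42.4783. LR = 0.60/0.03 = 20.0000.
Prior odds = 42.4783/20.0000 = 2.1239, so P(H) = 2.1239/(1+2.1239) ≈ 0.68.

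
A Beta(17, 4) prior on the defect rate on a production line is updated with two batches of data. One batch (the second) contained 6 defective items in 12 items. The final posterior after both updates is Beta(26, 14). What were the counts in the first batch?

Because Beta–binomial updating is additive in the counts, the combined data contributed (α_post−α_prior, β_post−β_prior) successes and failures.
Total across both batches: 26−17=9 defective items, 14−4=10 good items.
Subtract the second batch: 9−6=3 defective items and 10−6=4 good items.

3 defective items and 4 good items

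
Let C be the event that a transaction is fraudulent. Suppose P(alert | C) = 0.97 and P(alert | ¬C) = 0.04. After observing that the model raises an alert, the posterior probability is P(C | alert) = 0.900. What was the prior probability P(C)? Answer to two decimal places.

P(C) = 0.27

Bayes' rule in odds form gives O(C|E) = O(C)·[P(E|C)/P(E|¬C)], hence O(C) = O(C|E)/LR.
Posterior odds = 0.900/(1−0.900) = 9.0000. LR = 0.97/0.04 = 24.2500.
Prior odds = 9.0000/24.2500 = 0.3711, so P(C) = 0.3711/(1+0.3711) ≈ 0.27.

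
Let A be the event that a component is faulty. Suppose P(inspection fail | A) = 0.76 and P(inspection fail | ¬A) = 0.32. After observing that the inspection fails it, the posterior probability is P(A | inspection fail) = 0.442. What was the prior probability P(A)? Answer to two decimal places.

P(A) = 0.25

Bayes' rule in odds form gives O(A|E) = O(A)·[P(E|A)/P(E|¬A)], hence O(A) = O(A|E)/LR.
Posterior odds = 0.442/(1−0.442) = 0.7921. LR = 0.76/0.32 = 2.3750.
Prior odds = 0.7921/2.3750 = 0.3335, so P(A) = 0.3335/(1+0.3335) ≈ 0.25.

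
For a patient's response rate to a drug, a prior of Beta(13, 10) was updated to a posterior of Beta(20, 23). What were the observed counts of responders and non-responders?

7 responders and 13 non-responders

A Beta(a, b) prior with s successes and f failures in binomial data gives a Beta(a+s, b+f) posterior.
Match parameters: s=20−13=7, f=23−10=13.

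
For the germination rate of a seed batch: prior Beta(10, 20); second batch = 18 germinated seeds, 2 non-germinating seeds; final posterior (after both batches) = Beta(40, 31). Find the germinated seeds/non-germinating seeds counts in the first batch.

Because Beta–binomial updating is additive in the counts, the combined data contributed (α_post−α_prior, β_post−β_prior) successes and failures.
Total across both batches: 40−10=30 germinated seeds, 31−20=11 non-germinating seeds.
Subtract the second batch: 30−18=12 germinated seeds and 11−2=9 non-germinating seeds.

12 germinated seeds and 9 non-germinating seeds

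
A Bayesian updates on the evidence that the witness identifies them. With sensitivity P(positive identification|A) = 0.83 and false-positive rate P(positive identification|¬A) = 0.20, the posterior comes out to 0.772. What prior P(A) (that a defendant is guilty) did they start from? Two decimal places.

P(A) = 0.45

Bayes' rule in odds form gives O(A|E) = O(A)·[P(E|A)/P(E|¬A)], hence O(A) = O(A|E)/LR.
Posterior odds = 0.772/(1−0.772) = 3.3860. LR = 0.83/0.20 = 4.1500.
Prior odds = 3.3860/4.1500 = 0.8159, so P(A) = 0.8159/(1+0.8159) ≈ 0.45.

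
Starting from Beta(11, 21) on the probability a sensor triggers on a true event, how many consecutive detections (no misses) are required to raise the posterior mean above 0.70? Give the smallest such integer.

k = 39

After k detections and 0 misses the posterior is Beta(11+k, 21), with mean (11+k)/(11+21+k).
Set (11+k)/(32+k) > 0.70 and solve: k > (0.70·32 − 11)/(1 − 0.70) = 38.000.
The smallest integer exceeding 38.000 is 39, and checking k=39: (50)/(71) = 0.7042 > 0.70.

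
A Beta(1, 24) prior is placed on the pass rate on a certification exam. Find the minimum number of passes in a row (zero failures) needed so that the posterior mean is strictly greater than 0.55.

k = 29

After k passes and 0 failures the posterior is Beta(1+k, 24), with mean (1+k)/(1+24+k).
Set (1+k)/(25+k) > 0.55 and solve: k > (0.55·25 − 1)/(1 − 0.55) = 28.333.
The smallest integer exceeding 28.333 is 29.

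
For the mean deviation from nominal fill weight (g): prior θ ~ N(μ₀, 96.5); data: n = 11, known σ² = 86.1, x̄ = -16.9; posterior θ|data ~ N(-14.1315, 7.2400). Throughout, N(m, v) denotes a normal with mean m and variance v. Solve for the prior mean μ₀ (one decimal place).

μ₀ = 20.0

With known observation variance, the Normal–Normal posterior has precision τ_n = τ₀ + n/σ² and mean μ_n = (τ₀μ₀ + (n/σ²)x̄)/τ_n.
Here τ₀ = 1/96.5 = 0.010363 and τ_data = 11/86.1 = 0.127758, so τ_n = 0.138121.
Rearranging for μ₀: μ₀ = (μ_n·τ_n − τ_data·x̄)/τ₀ = (-14.1315·0.138121 − 0.127758·-16.9) / 0.010363 = 0.207253/0.010363 ≈ 20.0.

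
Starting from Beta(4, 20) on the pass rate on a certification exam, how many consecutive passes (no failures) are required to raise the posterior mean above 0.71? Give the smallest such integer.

After k passes and 0 failures the posterior is Beta(4+k, 20), with mean (4+k)/(4+20+k).
Set (4+k)/(24+k) > 0.71 and solve: k > (0.71·24 − 4)/(1 − 0.71) = 44.966.
The smallest integer exceeding 44.966 is 45, and checking k=45: (49)/(69) = 0.7101 > 0.71.

k = 45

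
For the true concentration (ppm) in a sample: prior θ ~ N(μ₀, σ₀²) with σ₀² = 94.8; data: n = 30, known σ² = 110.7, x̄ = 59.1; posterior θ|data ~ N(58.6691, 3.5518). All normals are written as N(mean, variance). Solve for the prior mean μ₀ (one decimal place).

μ₀ = 47.6

The posterior mean is a precision-weighted average: μ_n = (τ₀μ₀ + τ_data·x̄)/(τ₀+τ_data), with τ₀=1/σ₀² and τ_data=n/σ².
Here τ₀ = 1/94.8 = 0.010549 and τ_data = 30/110.7 = 0.271003, so τ_n = 0.281552.
Rearranging for μ₀: μ₀ = (μ_n·τ_n − τ_data·x̄)/τ₀ = (58.6691·0.281552 − 0.271003·59.1) / 0.010549 = 0.502125/0.010549 ≈ 47.6.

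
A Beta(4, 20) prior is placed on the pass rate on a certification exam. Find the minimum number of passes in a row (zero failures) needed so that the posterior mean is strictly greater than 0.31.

k = 5

After k passes and 0 failures the posterior is Beta(4+k, 20), with mean (4+k)/(4+20+k).
Set (4+k)/(24+k) > 0.31 and solve: k > (0.31·24 − 4)/(1 − 0.31) = 4.986.
The smallest integer exceeding 4.986 is 5.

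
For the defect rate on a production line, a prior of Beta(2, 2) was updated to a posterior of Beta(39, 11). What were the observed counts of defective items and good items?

37 defective items and 9 good items

Under Beta–binomial conjugacy the posterior parameters are (α+s, β+f).
Match parameters: s=39−2=37, f=11−2=9.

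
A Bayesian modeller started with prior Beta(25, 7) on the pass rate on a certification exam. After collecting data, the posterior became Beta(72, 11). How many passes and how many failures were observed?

Beta is conjugate to the binomial likelihood: posterior = Beta(a+s, b+f).
Match parameters: s=72−25=47, f=11−7=4.

47 passes and 4 failures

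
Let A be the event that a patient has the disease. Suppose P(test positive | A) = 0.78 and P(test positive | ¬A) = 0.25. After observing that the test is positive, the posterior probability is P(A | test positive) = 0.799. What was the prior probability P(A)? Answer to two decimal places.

P(A) = 0.56

In odds form, posterior odds = prior odds × likelihood ratio, so prior odds = posterior odds ÷ LR.
Posterior odds = 0.799/(1−0.799) = 3.9751. LR = 0.78/0.25 = 3.1200.
Prior odds = 3.9751/3.1200 = 1.2741, so P(A) = 1.2741/(1+1.2741) ≈ 0.56.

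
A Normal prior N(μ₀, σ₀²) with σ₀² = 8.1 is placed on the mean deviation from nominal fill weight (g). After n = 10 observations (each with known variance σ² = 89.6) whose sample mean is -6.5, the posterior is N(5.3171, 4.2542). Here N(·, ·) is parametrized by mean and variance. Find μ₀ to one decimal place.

μ₀ = 16.0

The posterior mean is a precision-weighted average: μ_n = (τ₀μ₀ + τ_data·x̄)/(τ₀+τ_data), with τ₀=1/σ₀² and τ_data=n/σ².
Here τ₀ = 1/8.1 = 0.123457 and τ_data = 10/89.6 = 0.111607, so τ_n = 0.235064.
Rearranging for μ₀: μ₀ = (μ_n·τ_n − τ_data·x̄)/τ₀ = (5.3171·0.235064 − 0.111607·-6.5) / 0.123457 = 1.975304/0.123457 ≈ 16.0.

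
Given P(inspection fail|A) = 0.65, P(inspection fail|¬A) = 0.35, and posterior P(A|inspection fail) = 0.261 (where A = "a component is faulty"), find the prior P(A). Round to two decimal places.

P(A) = 0.16

Bayes' rule in odds form gives O(A|E) = O(A)·[P(E|A)/P(E|¬A)], hence O(A) = O(A|E)/LR.
Posterior odds = 0.261/(1−0.261) = 0.3532. LR = 0.65/0.35 = 1.8571.
Prior odds = 0.3532/1.8571 = 0.1902, so P(A) = 0.1902/(1+0.1902) ≈ 0.16.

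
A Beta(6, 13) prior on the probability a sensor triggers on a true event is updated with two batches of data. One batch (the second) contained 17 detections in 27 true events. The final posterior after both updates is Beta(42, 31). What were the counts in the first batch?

Because Beta–binomial updating is additive in the counts, the combined data contributed (α_post−α_prior, β_post−β_prior) successes and failures.
Total across both batches: 42−6=36 detections, 31−13=18 misses.
Subtract the second batch: 36−17=19 detections and 18−10=8 misses.

19 detections and 8 misses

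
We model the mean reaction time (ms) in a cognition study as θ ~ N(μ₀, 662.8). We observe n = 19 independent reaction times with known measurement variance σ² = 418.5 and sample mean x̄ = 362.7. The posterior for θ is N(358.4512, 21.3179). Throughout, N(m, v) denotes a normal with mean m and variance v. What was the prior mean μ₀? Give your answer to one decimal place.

The posterior mean is a precision-weighted average: μ_n = (τ₀μ₀ + τ_data·x̄)/(τ₀+τ_data), with τ₀=1/σ₀² and τ_data=n/σ².
Here τ₀ = 1/662.8 = 0.001509 and τ_data = 19/418.5 = 0.045400, so τ_n = 0.046909.
Rearranging for μ₀: μ₀ = (μ_n·τ_n − τ_data·x̄)/τ₀ = (358.4512·0.046909 − 0.045400·362.7) / 0.001509 = 0.348007/0.001509 ≈ 230.6.

μ₀ = 230.6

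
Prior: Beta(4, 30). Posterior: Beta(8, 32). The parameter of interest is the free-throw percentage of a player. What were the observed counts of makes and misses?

Beta is conjugate to the binomial likelihood: posterior = Beta(a+s, b+f).
Match parameters: s=8−4=4, f=32−30=2.

4 makes and 2 misses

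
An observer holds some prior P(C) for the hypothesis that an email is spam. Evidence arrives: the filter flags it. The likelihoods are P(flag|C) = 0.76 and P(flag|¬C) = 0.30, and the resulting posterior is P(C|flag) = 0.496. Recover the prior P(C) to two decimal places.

P(C) = 0.28

Bayes' rule in odds form gives O(C|E) = O(C)·[P(E|C)/P(E|¬C)], hence O(C) = O(C|E)/LR.
Posterior odds = 0.496/(1−0.496) = 0.9841. LR = 0.76/0.30 = 2.5333.
Prior odds = 0.9841/2.5333 = 0.3885, so P(C) = 0.3885/(1+0.3885) ≈ 0.28.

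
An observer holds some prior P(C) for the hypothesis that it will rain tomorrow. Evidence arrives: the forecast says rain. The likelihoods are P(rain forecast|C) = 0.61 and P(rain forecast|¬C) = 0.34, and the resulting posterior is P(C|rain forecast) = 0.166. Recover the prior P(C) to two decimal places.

P(C) = 0.10

In odds form, posterior odds = prior odds × likelihood ratio, so prior odds = posterior odds ÷ LR.
Posterior odds = 0.166/(1−0.166) = 0.1990. LR = 0.61/0.34 = 1.7941.
Prior odds = 0.1990/1.7941 = 0.1109, so P(C) = 0.1109/(1+0.1109) ≈ 0.10.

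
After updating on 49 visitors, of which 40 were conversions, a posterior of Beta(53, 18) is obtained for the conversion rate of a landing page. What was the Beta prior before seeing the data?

A Beta(a, b) prior with s successes and f failures in binomial data gives a Beta(a+s, b+f) posterior.
Subtract the data counts: 53−40=13, 18−9=9.

Beta(13, 9)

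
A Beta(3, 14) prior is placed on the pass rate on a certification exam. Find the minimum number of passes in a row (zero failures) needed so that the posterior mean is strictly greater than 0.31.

After k passes and 0 failures the posterior is Beta(3+k, 14), with mean (3+k)/(3+14+k).
Set (3+k)/(17+k) > 0.31 and solve: k > (0.31·17 − 3)/(1 − 0.31) = 3.290.
The smallest integer exceeding 3.290 is 4.

k = 4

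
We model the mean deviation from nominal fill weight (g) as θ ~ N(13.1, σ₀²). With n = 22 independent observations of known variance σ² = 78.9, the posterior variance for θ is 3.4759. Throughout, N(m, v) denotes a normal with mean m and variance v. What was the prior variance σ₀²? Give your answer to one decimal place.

σ₀² = 112.9

For the Normal–Normal model with known σ², precisions add: τ_n = τ₀ + n/σ².
So 1/σ₀² = 1/3.4759 − 22/78.9 = 0.287695 − 0.278834 = 0.008861.
Hence σ₀² = 1/0.008861 ≈ 112.9.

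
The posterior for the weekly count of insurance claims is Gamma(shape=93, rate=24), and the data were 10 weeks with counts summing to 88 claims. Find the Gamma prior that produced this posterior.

Gamma–Poisson conjugacy: posterior shape = α + Σxᵢ, posterior rate = β + n.
So α = 93 − 88 = 5 and β = 24 − 10 = 14.

Gamma(shape=5, rate=14)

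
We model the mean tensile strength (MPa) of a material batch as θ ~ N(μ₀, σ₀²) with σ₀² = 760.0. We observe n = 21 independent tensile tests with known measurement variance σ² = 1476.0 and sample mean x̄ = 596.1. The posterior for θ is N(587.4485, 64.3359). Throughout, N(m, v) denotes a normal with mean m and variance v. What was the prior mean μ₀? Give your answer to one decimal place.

The posterior mean is a precision-weighted average: μ_n = (τ₀μ₀ + τ_data·x̄)/(τ₀+τ_data), with τ₀=1/σ₀² and τ_data=n/σ².
Here τ₀ = 1/760.0 = 0.001316 and τ_data = 21/1476.0 = 0.014228, so τ_n = 0.015544.
Rearranging for μ₀: μ₀ = (μ_n·τ_n − τ_data·x̄)/τ₀ = (587.4485·0.015544 − 0.014228·596.1) / 0.001316 = 0.649989/0.001316 ≈ 493.9.

μ₀ = 493.9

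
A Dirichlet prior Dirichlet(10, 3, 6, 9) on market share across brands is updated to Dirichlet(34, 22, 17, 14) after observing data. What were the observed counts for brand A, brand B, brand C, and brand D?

For a Dirichlet(α) prior with multinomial counts c, the posterior is Dirichlet(α + c) componentwise.
Counts are posterior − prior componentwise: 34−10=24, 22−3=19, 17−6=11, 14−9=5.

counts (24, 19, 11, 5)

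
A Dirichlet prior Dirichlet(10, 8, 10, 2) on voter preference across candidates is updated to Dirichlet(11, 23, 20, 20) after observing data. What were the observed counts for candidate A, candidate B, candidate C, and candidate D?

For a Dirichlet(α) prior with multinomial counts c, the posterior is Dirichlet(α + c) componentwise.
Counts are posterior − prior componentwise: 11−10=1, 23−8=15, 20−10=10, 20−2=18.

counts (1, 15, 10, 18)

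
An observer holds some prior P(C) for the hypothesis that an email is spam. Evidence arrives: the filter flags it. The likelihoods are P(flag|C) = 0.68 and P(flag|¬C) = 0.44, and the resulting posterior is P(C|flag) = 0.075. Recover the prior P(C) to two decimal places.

In odds form, posterior odds = prior odds × likelihood ratio, so prior odds = posterior odds ÷ LR.
Posterior odds = 0.075/(1−0.075) = 0.0811. LR = 0.68/0.44 = 1.5455.
Prior odds = 0.0811/1.5455 = 0.0525, so P(C) = 0.0525/(1+0.0525) ≈ 0.05.

P(C) = 0.05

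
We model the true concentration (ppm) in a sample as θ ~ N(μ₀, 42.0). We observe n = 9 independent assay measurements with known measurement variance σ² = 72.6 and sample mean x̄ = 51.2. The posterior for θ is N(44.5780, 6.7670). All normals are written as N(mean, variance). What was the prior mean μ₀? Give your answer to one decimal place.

The posterior mean is a precision-weighted average: μ_n = (τ₀μ₀ + τ_data·x̄)/(τ₀+τ_data), with τ₀=1/σ₀² and τ_data=n/σ².
Here τ₀ = 1/42.0 = 0.023810 and τ_data = 9/72.6 = 0.123967, so τ_n = 0.147777.
Rearranging for μ₀: μ₀ = (μ_n·τ_n − τ_data·x̄)/τ₀ = (44.5780·0.147777 − 0.123967·51.2) / 0.023810 = 0.240493/0.023810 ≈ 10.1.

μ₀ = 10.1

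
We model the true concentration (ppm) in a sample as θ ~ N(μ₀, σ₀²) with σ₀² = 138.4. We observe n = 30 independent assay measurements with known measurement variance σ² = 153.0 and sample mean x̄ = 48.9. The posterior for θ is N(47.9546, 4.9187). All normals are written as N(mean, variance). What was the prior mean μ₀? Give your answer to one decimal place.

The posterior mean is a precision-weighted average: μ_n = (τ₀μ₀ + τ_data·x̄)/(τ₀+τ_data), with τ₀=1/σ₀² and τ_data=n/σ².
Here τ₀ = 1/138.4 = 0.007225 and τ_data = 30/153.0 = 0.196078, so τ_n = 0.203303.
Rearranging for μ₀: μ₀ = (μ_n·τ_n − τ_data·x̄)/τ₀ = (47.9546·0.203303 − 0.196078·48.9) / 0.007225 = 0.161100/0.007225 ≈ 22.3.

μ₀ = 22.3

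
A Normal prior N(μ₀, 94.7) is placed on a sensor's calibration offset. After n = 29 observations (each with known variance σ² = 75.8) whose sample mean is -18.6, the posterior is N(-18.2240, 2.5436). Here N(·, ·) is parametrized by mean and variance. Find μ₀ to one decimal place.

The posterior mean is a precision-weighted average: μ_n = (τ₀μ₀ + τ_data·x̄)/(τ₀+τ_data), with τ₀=1/σ₀² and τ_data=n/σ².
Here τ₀ = 1/94.7 = 0.010560 and τ_data = 29/75.8 = 0.382586, so τ_n = 0.393146.
Rearranging for μ₀: μ₀ = (μ_n·τ_n − τ_data·x̄)/τ₀ = (-18.2240·0.393146 − 0.382586·-18.6) / 0.010560 = -0.048593/0.010560 ≈ -4.6.

μ₀ = -4.6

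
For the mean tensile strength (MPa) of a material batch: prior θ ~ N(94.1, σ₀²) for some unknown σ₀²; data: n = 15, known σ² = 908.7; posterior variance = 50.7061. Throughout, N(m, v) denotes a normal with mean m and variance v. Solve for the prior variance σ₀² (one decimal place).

σ₀² = 311.1

Posterior precision equals prior precision plus data precision: 1/σ_n² = 1/σ₀² + n/σ².
So 1/σ₀² = 1/50.7061 − 15/908.7 = 0.019721 − 0.016507 = 0.003214.
Hence σ₀² = 1/0.003214 ≈ 311.1.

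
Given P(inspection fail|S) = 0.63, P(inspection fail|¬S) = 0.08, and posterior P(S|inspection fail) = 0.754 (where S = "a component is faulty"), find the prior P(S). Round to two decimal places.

Bayes' rule in odds form gives O(S|E) = O(S)·[P(E|S)/P(E|¬S)], hence O(S) = O(S|E)/LR.
Posterior odds = 0.754/(1−0.754) = 3.0650. LR = 0.63/0.08 = 7.8750.
Prior odds = 3.0650/7.8750 = 0.3892, so P(S) = 0.3892/(1+0.3892) ≈ 0.28.

P(S) = 0.28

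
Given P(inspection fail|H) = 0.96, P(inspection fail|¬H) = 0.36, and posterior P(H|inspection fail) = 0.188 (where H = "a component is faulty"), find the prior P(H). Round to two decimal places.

Bayes' rule in odds form gives O(H|E) = O(H)·[P(E|H)/P(E|¬H)], hence O(H) = O(H|E)/LR.
Posterior odds = 0.188/(1−0.188) = 0.2315. LR = 0.96/0.36 = 2.6667.
Prior odds = 0.2315/2.6667 = 0.0868, so P(H) = 0.0868/(1+0.0868) ≈ 0.08.

P(H) = 0.08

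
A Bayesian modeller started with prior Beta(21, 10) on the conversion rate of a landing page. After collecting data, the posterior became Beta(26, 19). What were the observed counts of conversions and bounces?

A Beta(a, b) prior with s successes and f failures in binomial data gives a Beta(a+s, b+f) posterior.
So s = 26 − 21 = 5 and f = 19 − 10 = 9.

5 conversions and 9 bounces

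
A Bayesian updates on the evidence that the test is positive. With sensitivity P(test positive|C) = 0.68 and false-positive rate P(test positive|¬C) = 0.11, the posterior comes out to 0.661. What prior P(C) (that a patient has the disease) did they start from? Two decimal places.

P(C) = 0.24

Bayes' rule in odds form gives O(C|E) = O(C)·[P(E|C)/P(E|¬C)], hence O(C) = O(C|E)/LR.
Posterior odds = 0.661/(1−0.661) = 1.9499. LR = 0.68/0.11 = 6.1818.
Prior odds = 1.9499/6.1818 = 0.3154, so P(C) = 0.3154/(1+0.3154) ≈ 0.24.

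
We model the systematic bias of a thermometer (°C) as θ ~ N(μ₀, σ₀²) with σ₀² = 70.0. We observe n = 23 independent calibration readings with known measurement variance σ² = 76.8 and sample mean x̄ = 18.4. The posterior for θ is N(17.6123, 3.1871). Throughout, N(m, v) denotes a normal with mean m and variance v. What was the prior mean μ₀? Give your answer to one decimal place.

μ₀ = 1.1

With known observation variance, the Normal–Normal posterior has precision τ_n = τ₀ + n/σ² and mean μ_n = (τ₀μ₀ + (n/σ²)x̄)/τ_n.
Here τ₀ = 1/70.0 = 0.014286 and τ_data = 23/76.8 = 0.299479, so τ_n = 0.313765.
Rearranging for μ₀: μ₀ = (μ_n·τ_n − τ_data·x̄)/τ₀ = (17.6123·0.313765 − 0.299479·18.4) / 0.014286 = 0.015710/0.014286 ≈ 1.1.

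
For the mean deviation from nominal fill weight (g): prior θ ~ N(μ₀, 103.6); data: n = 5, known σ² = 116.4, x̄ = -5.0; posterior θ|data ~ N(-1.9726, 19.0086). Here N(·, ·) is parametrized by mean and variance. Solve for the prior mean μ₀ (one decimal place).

With known observation variance, the Normal–Normal posterior has precision τ_n = τ₀ + n/σ² and mean μ_n = (τ₀μ₀ + (n/σ²)x̄)/τ_n.
Here τ₀ = 1/103.6 = 0.009653 and τ_data = 5/116.4 = 0.042955, so τ_n = 0.052608.
Rearranging for μ₀: μ₀ = (μ_n·τ_n − τ_data·x̄)/τ₀ = (-1.9726·0.052608 − 0.042955·-5.0) / 0.009653 = 0.111000/0.009653 ≈ 11.5.

μ₀ = 11.5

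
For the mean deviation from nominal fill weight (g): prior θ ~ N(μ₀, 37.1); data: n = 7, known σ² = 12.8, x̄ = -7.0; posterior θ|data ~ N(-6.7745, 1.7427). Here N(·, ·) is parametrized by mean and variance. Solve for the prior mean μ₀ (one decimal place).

The posterior mean is a precision-weighted average: μ_n = (τ₀μ₀ + τ_data·x̄)/(τ₀+τ_data), with τ₀=1/σ₀² and τ_data=n/σ².
Here τ₀ = 1/37.1 = 0.026954 and τ_data = 7/12.8 = 0.546875, so τ_n = 0.573829.
Rearranging for μ₀: μ₀ = (μ_n·τ_n − τ_data·x̄)/τ₀ = (-6.7745·0.573829 − 0.546875·-7.0) / 0.026954 = -0.059280/0.026954 ≈ -2.2.

μ₀ = -2.2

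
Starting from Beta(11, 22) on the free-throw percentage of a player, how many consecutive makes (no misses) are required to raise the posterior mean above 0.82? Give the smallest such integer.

After k makes and 0 misses the posterior is Beta(11+k, 22), with mean (11+k)/(11+22+k).
Set (11+k)/(33+k) > 0.82 and solve: k > (0.82·33 − 11)/(1 − 0.82) = 89.222.
The smallest integer exceeding 89.222 is 90.

k = 90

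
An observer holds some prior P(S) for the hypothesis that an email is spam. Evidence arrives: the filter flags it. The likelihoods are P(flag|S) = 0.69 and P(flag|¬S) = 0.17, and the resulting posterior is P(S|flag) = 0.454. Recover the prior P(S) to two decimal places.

In odds form, posterior odds = prior odds × likelihood ratio, so prior odds = posterior odds ÷ LR.
Posterior odds = 0.454/(1−0.454) = 0.8315. LR = 0.69/0.17 = 4.0588.
Prior odds = 0.8315/4.0588 = 0.2049, so P(S) = 0.2049/(1+0.2049) ≈ 0.17.

P(S) = 0.17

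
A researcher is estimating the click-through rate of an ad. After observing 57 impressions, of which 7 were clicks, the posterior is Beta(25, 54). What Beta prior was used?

Beta(18, 4)

A Beta(a, b) prior with s successes and f failures in binomial data gives a Beta(a+s, b+f) posterior.
So a = 25 − 7 = 18 and b = 54 − 50 = 4.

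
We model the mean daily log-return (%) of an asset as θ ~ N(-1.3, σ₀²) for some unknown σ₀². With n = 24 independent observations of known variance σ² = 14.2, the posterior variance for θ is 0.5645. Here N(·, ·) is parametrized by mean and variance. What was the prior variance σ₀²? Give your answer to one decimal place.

σ₀² = 12.3

For the Normal–Normal model with known σ², precisions add: τ_n = τ₀ + n/σ².
So 1/σ₀² = 1/0.5645 − 24/14.2 = 1.771479 − 1.690141 = 0.081338.
Hence σ₀² = 1/0.081338 ≈ 12.3.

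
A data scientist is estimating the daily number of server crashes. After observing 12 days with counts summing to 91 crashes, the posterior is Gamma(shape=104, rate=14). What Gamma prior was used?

Gamma(shape=13, rate=2)

A Gamma(α, β) prior (rate parametrization) on a Poisson rate with n observations summing to S gives posterior Gamma(α+S, β+n).
So α = 104 − 91 = 13 and β = 14 − 12 = 2.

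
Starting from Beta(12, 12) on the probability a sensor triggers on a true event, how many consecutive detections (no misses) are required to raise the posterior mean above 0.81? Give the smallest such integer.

After k detections and 0 misses the posterior is Beta(12+k, 12), with mean (12+k)/(12+12+k).
Set (12+k)/(24+k) > 0.81 and solve: k > (0.81·24 − 12)/(1 − 0.81) = 39.158.
The smallest integer exceeding 39.158 is 40, and checking k=40: (52)/(64) = 0.8125 > 0.81.

k = 40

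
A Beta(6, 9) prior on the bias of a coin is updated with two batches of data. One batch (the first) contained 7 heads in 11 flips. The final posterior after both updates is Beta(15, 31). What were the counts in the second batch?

2 heads and 18 tails

Because Beta–binomial updating is additive in the counts, the combined data contributed (α_post−α_prior, β_post−β_prior) successes and failures.
Total across both batches: 15−6=9 heads, 31−9=22 tails.
Subtract the first batch: 9−7=2 heads and 22−4=18 tails.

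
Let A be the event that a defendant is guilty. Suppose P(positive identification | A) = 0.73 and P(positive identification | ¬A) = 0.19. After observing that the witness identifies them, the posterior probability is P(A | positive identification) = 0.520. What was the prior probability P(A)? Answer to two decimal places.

P(A) = 0.22

In odds form, posterior odds = prior odds × likelihood ratio, so prior odds = posterior odds ÷ LR.
Posterior odds = 0.520/(1−0.520) = 1.0833. LR = 0.73/0.19 = 3.8421.
Prior odds = 1.0833/3.8421 = 0.2820, so P(A) = 0.2820/(1+0.2820) ≈ 0.22.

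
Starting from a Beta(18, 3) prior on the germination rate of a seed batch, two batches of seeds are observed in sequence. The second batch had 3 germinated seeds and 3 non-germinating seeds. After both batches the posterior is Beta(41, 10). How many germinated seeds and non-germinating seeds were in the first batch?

20 germinated seeds and 4 non-germinating seeds

Because Beta–binomial updating is additive in the counts, the combined data contributed (α_post−α_prior, β_post−β_prior) successes and failures.
Total across both batches: 41−18=23 germinated seeds, 10−3=7 non-germinating seeds.
Subtract the second batch: 23−3=20 germinated seeds and 7−3=4 non-germinating seeds.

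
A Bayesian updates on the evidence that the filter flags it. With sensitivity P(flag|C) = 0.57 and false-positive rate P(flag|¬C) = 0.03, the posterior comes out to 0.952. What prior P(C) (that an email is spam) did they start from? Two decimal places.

P(C) = 0.51

Bayes' rule in odds form gives O(C|E) = O(C)·[P(E|C)/P(E|¬C)], hence O(C) = O(C|E)/LR.
Posterior odds = 0.952/(1−0.952) = 19.8333. LR = 0.57/0.03 = 19.0000.
Prior odds = 19.8333/19.0000 = 1.0439, so P(C) = 1.0439/(1+1.0439) ≈ 0.51.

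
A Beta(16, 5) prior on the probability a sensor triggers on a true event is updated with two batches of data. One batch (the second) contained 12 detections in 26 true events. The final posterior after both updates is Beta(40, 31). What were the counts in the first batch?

Sequential conjugate updates are equivalent to a single update on the pooled data, so total successes = posterior α − prior α and total failures = posterior β − prior β.
Total across both batches: 40−16=24 detections, 31−5=26 misses.
Subtract the second batch: 24−12=12 detections and 26−14=12 misses.

12 detections and 12 misses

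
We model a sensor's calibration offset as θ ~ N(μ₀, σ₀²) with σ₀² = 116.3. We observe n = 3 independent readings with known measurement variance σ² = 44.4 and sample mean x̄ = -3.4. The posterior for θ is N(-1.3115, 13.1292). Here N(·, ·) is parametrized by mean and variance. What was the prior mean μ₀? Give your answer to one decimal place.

μ₀ = 15.1

With known observation variance, the Normal–Normal posterior has precision τ_n = τ₀ + n/σ² and mean μ_n = (τ₀μ₀ + (n/σ²)x̄)/τ_n.
Here τ₀ = 1/116.3 = 0.008598 and τ_data = 3/44.4 = 0.067568, so τ_n = 0.076166.
Rearranging for μ₀: μ₀ = (μ_n·τ_n − τ_data·x̄)/τ₀ = (-1.3115·0.076166 − 0.067568·-3.4) / 0.008598 = 0.129839/0.008598 ≈ 15.1.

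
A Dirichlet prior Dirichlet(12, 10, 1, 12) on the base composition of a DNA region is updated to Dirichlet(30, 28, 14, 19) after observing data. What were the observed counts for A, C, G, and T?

For a Dirichlet(α) prior with multinomial counts c, the posterior is Dirichlet(α + c) componentwise.
Counts are posterior − prior componentwise: 30−12=18, 28−10=18, 14−1=13, 19−12=7.

counts (18, 18, 13, 7)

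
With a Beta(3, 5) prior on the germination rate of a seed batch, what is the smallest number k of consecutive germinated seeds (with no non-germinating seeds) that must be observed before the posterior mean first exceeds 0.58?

After k germinated seeds and 0 non-germinating seeds the posterior is Beta(3+k, 5), with mean (3+k)/(3+5+k).
Set (3+k)/(8+k) > 0.58 and solve: k > (0.58·8 − 3)/(1 − 0.58) = 3.905.
The smallest integer exceeding 3.905 is 4.

k = 4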